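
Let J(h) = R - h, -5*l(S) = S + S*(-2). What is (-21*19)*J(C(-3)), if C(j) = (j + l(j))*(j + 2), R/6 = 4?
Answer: -40698/5 ≈ -8139.6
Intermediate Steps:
l(S) = S/5 (l(S) = -(S + S*(-2))/5 = -(S - 2*S)/5 = -(-1)*S/5 = S/5)
R = 24 (R = 6*4 = 24)
C(j) = 6*j*(2 + j)/5 (C(j) = (j + j/5)*(j + 2) = (6*j/5)*(2 + j) = 6*j*(2 + j)/5)
J(h) = 24 - h
(-21*19)*J(C(-3)) = (-21*19)*(24 - 6*(-3)*(2 - 3)/5) = -399*(24 - 6*(-3)*(-1)/5) = -399*(24 - 1*18/5) = -399*(24 - 18/5) = -399*102/5 = -40698/5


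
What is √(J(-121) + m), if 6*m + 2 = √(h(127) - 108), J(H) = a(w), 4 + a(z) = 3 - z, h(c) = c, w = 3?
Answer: √(-156 + 6*√19)/6 ≈ 1.8992*I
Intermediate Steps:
a(z) = -1 - z (a(z) = -4 + (3 - z) = -1 - z)
J(H) = -4 (J(H) = -1 - 1*3 = -1 - 3 = -4)
m = -⅓ + √19/6 (m = -⅓ + √(127 - 108)/6 = -⅓ + √19/6 ≈ 0.39315)
√(J(-121) + m) = √(-4 + (-⅓ + √19/6)) = √(-13/3 + √19/6)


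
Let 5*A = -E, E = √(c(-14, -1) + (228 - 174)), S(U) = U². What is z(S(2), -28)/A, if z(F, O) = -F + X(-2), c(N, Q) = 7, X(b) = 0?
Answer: 20*√61/61 ≈ 2.5607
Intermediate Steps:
z(F, O) = -F (z(F, O) = -F + 0 = -F)
E = √61 (E = √(7 + (228 - 174)) = √(7 + 54) = √61 ≈ 7.8102)
A = -√61/5 (A = (-√61)/5 = -√61/5 ≈ -1.5620)
z(S(2), -28)/A = (-1*2²)/((-√61/5)) = (-1*4)*(-5*√61/61) = -(-20)*√61/61 = 20*√61/61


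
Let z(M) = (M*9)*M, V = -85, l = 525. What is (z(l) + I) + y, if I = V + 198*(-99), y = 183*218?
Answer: 2500832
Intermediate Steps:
z(M) = 9*M² (z(M) = (9*M)*M = 9*M²)
y = 39894
I = -19687 (I = -85 + 198*(-99) = -85 - 19602 = -19687)
(z(l) + I) + y = (9*525² - 19687) + 39894 = (9*275625 - 19687) + 39894 = (2480625 - 19687) + 39894 = 2460938 + 39894 = 2500832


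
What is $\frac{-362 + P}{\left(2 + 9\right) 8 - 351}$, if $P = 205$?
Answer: $\frac{157}{263} \approx 0.59696$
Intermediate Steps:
$\frac{-362 + P}{\left(2 + 9\right) 8 - 351} = \frac{-362 + 205}{\left(2 + 9\right) 8 - 351} = - \frac{157}{11 \cdot 8 - 351} = - \frac{157}{88 - 351} = - \frac{157}{-263} = \left(-157\right) \left(- \frac{1}{263}\right) = \frac{157}{263}$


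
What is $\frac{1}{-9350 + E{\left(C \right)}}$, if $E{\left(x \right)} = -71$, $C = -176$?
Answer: $- \frac{1}{9421} \approx -0.00010615$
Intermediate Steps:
$\frac{1}{-9350 + E{\left(C \right)}} = \frac{1}{-9350 - 71} = \frac{1}{-9421} = - \frac{1}{9421}$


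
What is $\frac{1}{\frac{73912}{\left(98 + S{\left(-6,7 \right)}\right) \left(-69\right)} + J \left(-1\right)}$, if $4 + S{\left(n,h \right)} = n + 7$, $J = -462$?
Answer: $\frac{6555}{2954498} \approx 0.0022187$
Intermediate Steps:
$S{\left(n,h \right)} = 3 + n$ ($S{\left(n,h \right)} = -4 + \left(n + 7\right) = -4 + \left(7 + n\right) = 3 + n$)
$\frac{1}{\frac{73912}{\left(98 + S{\left(-6,7 \right)}\right) \left(-69\right)} + J \left(-1\right)} = \frac{1}{\frac{73912}{\left(98 + \left(3 - 6\right)\right) \left(-69\right)} - -462} = \frac{1}{\frac{73912}{\left(98 - 3\right) \left(-69\right)} + 462} = \frac{1}{\frac{73912}{95 \left(-69\right)} + 462} = \frac{1}{\frac{73912}{-6555} + 462} = \frac{1}{73912 \left(- \frac{1}{6555}\right) + 462} = \frac{1}{- \frac{73912}{6555} + 462} = \frac{1}{\frac{2954498}{6555}} = \frac{6555}{2954498}$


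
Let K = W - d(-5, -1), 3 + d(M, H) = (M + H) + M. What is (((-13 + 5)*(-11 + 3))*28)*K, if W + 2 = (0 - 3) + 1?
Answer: 17920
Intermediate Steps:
d(M, H) = -3 + H + 2*M (d(M, H) = -3 + ((M + H) + M) = -3 + ((H + M) + M) = -3 + (H + 2*M) = -3 + H + 2*M)
W = -4 (W = -2 + ((0 - 3) + 1) = -2 + (-3 + 1) = -2 - 2 = -4)
K = 10 (K = -4 - (-3 - 1 + 2*(-5)) = -4 - (-3 - 1 - 10) = -4 - 1*(-14) = -4 + 14 = 10)
(((-13 + 5)*(-11 + 3))*28)*K = (((-13 + 5)*(-11 + 3))*28)*10 = (-8*(-8)*28)*10 = (64*28)*10 = 1792*10 = 17920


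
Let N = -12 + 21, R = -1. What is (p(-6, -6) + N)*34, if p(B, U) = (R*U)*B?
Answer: -918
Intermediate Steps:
p(B, U) = -B*U (p(B, U) = (-U)*B = -B*U)
N = 9
(p(-6, -6) + N)*34 = (-1*(-6)*(-6) + 9)*34 = (-36 + 9)*34 = -27*34 = -918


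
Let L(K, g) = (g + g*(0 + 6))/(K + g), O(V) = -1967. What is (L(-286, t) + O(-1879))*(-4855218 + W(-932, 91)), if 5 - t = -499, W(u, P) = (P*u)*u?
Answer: -15775595124674/109 ≈ -1.4473e+11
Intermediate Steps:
W(u, P) = P*u**2
t = 504 (t = 5 - 1*(-499) = 5 + 499 = 504)
L(K, g) = 7*g/(K + g) (L(K, g) = (g + g*6)/(K + g) = (g + 6*g)/(K + g) = (7*g)/(K + g) = 7*g/(K + g))
(L(-286, t) + O(-1879))*(-4855218 + W(-932, 91)) = (7*504/(-286 + 504) - 1967)*(-4855218 + 91*(-932)**2) = (7*504/218 - 1967)*(-4855218 + 91*868624) = (7*504*(1/218) - 1967)*(-4855218 + 79044784) = (1764/109 - 1967)*74189566 = -212639/109*74189566 = -15775595124674/109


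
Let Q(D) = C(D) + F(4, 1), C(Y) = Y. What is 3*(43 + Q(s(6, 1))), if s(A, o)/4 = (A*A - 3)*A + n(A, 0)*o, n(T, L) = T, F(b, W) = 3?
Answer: 2586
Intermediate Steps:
s(A, o) = 4*A*o + 4*A*(-3 + A²) (s(A, o) = 4*((A*A - 3)*A + A*o) = 4*((A² - 3)*A + A*o) = 4*((-3 + A²)*A + A*o) = 4*(A*(-3 + A²) + A*o) = 4*(A*o + A*(-3 + A²)) = 4*A*o + 4*A*(-3 + A²))
Q(D) = 3 + D (Q(D) = D + 3 = 3 + D)
3*(43 + Q(s(6, 1))) = 3*(43 + (3 + 4*6*(-3 + 1 + 6²))) = 3*(43 + (3 + 4*6*(-3 + 1 + 36))) = 3*(43 + (3 + 4*6*34)) = 3*(43 + (3 + 816)) = 3*(43 + 819) = 3*862 = 2586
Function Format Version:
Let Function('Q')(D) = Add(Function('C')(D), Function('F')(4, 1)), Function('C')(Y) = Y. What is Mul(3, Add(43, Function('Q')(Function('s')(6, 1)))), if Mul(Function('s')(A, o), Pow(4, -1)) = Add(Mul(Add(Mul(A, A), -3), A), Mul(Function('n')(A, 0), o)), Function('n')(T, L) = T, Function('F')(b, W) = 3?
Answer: 2586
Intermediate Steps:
Function('s')(A, o) = Add(Mul(4, A, o), Mul(4, A, Add(-3, Pow(A, 2)))) (Function('s')(A, o) = Mul(4, Add(Mul(Add(Mul(A, A), -3), A), Mul(A, o))) = Mul(4, Add(Mul(Add(Pow(A, 2), -3), A), Mul(A, o))) = Mul(4, Add(Mul(Add(-3, Pow(A, 2)), A), Mul(A, o))) = Mul(4, Add(Mul(A, Add(-3, Pow(A, 2))), Mul(A, o))) = Mul(4, Add(Mul(A, o), Mul(A, Add(-3, Pow(A, 2))))) = Add(Mul(4, A, o), Mul(4, A, Add(-3, Pow(A, 2)))))
Function('Q')(D) = Add(3, D) (Function('Q')(D) = Add(D, 3) = Add(3, D))
Mul(3, Add(43, Function('Q')(Function('s')(6, 1)))) = Mul(3, Add(43, Add(3, Mul(4, 6, Add(-3, 1, Pow(6, 2)))))) = Mul(3, Add(43, Add(3, Mul(4, 6, Add(-3, 1, 36))))) = Mul(3, Add(43, Add(3, Mul(4, 6, 34)))) = Mul(3, Add(43, Add(3, 816))) = Mul(3, Add(43, 819)) = Mul(3, 862) = 2586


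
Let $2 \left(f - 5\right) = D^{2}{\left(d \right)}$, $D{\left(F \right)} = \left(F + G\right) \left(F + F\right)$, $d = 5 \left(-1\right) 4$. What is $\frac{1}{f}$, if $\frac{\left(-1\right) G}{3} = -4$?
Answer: $\frac{1}{51205} \approx 1.9529 \cdot 10^{-5}$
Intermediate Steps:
$G = 12$ ($G = \left(-3\right) \left(-4\right) = 12$)
$d = -20$ ($d = \left(-5\right) 4 = -20$)
$D{\left(F \right)} = 2 F \left(12 + F\right)$ ($D{\left(F \right)} = \left(F + 12\right) \left(F + F\right) = \left(12 + F\right) 2 F = 2 F \left(12 + F\right)$)
$f = 51205$ ($f = 5 + \frac{\left(2 \left(-20\right) \left(12 - 20\right)\right)^{2}}{2} = 5 + \frac{\left(2 \left(-20\right) \left(-8\right)\right)^{2}}{2} = 5 + \frac{320^{2}}{2} = 5 + \frac{1}{2} \cdot 102400 = 5 + 51200 = 51205$)
$\frac{1}{f} = \frac{1}{51205}$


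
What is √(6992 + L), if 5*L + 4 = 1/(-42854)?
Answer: √320977407716210/214270 ≈ 83.613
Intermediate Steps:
L = -171417/214270 (L = -⅘ + (⅕)/(-42854) = -⅘ + (⅕)*(-1/42854) = -⅘ - 1/214270 = -171417/214270 ≈ -0.80000)
√(6992 + L) = √(6992 - 171417/214270) = √(1498004423/214270) = √320977407716210/214270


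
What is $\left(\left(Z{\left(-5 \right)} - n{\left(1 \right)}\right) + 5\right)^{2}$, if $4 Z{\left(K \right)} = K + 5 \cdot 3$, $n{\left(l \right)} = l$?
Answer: $\frac{169}{4} \approx 42.25$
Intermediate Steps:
$Z{\left(K \right)} = \frac{15}{4} + \frac{K}{4}$ ($Z{\left(K \right)} = \frac{K + 5 \cdot 3}{4} = \frac{K + 15}{4} = \frac{15 + K}{4} = \frac{15}{4} + \frac{K}{4}$)
$\left(\left(Z{\left(-5 \right)} - n{\left(1 \right)}\right) + 5\right)^{2} = \left(\left(\left(\frac{15}{4} + \frac{1}{4} \left(-5\right)\right) - 1\right) + 5\right)^{2} = \left(\left(\left(\frac{15}{4} - \frac{5}{4}\right) - 1\right) + 5\right)^{2} = \left(\left(\frac{5}{2} - 1\right) + 5\right)^{2} = \left(\frac{3}{2} + 5\right)^{2} = \left(\frac{13}{2}\right)^{2} = \frac{169}{4}$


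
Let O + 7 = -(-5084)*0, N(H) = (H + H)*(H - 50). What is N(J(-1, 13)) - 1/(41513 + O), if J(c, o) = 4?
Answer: -15274209/41506 ≈ -368.00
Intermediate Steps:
N(H) = 2*H*(-50 + H) (N(H) = (2*H)*(-50 + H) = 2*H*(-50 + H))
O = -7 (O = -7 - (-5084)*0 = -7 - 1271*0 = -7 + 0 = -7)
N(J(-1, 13)) - 1/(41513 + O) = 2*4*(-50 + 4) - 1/(41513 - 7) = 2*4*(-46) - 1/41506 = -368 - 1*1/41506 = -368 - 1/41506 = -15274209/41506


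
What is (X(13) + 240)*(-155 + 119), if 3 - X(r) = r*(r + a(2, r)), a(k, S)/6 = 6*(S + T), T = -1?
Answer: 199512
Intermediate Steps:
a(k, S) = -36 + 36*S (a(k, S) = 6*(6*(S - 1)) = 6*(6*(-1 + S)) = 6*(-6 + 6*S) = -36 + 36*S)
X(r) = 3 - r*(-36 + 37*r) (X(r) = 3 - r*(r + (-36 + 36*r)) = 3 - r*(-36 + 37*r))
(X(13) + 240)*(-155 + 119) = ((3 - 37*13² + 36*13) + 240)*(-155 + 119) = ((3 - 37*169 + 468) + 240)*(-36) = ((3 - 6253 + 468) + 240)*(-36) = (-5782 + 240)*(-36) = -5542*(-36) = 199512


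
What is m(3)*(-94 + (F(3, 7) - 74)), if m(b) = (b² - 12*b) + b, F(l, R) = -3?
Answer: 4104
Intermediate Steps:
m(b) = b² - 11*b
m(3)*(-94 + (F(3, 7) - 74)) = (3*(-11 + 3))*(-94 + (-3 - 74)) = (3*(-8))*(-94 - 77) = -24*(-171) = 4104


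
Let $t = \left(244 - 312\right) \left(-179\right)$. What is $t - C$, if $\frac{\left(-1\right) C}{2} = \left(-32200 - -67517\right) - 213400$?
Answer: $-343994$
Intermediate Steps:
$t = 12172$ ($t = \left(-68\right) \left(-179\right) = 12172$)
$C = 356166$ ($C = - 2 \left(\left(-32200 - -67517\right) - 213400\right) = - 2 \left(\left(-32200 + 67517\right) - 213400\right) = - 2 \left(35317 - 213400\right) = \left(-2\right) \left(-178083\right) = 356166$)
$t - C = 12172 - 356166 = -343994$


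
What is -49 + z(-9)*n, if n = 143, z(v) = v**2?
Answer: 11534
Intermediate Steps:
-49 + z(-9)*n = -49 + (-9)**2*143 = -49 + 81*143 = -49 + 11583 = 11534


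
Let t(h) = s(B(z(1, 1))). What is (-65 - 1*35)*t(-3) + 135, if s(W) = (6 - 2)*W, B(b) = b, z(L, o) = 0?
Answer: 135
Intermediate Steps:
s(W) = 4*W
t(h) = 0 (t(h) = 4*0 = 0)
(-65 - 1*35)*t(-3) + 135 = (-65 - 1*35)*0 + 135 = (-65 - 35)*0 + 135 = -100*0 + 135 = 0 + 135 = 135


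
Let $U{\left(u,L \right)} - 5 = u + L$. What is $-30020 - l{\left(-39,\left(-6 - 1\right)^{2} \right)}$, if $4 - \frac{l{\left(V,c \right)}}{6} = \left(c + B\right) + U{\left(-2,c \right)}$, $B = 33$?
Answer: $-29240$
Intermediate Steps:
$U{\left(u,L \right)} = 5 + L + u$ ($U{\left(u,L \right)} = 5 + \left(u + L\right) = 5 + \left(L + u\right) = 5 + L + u$)
$l{\left(V,c \right)} = -192 - 12 c$ ($l{\left(V,c \right)} = 24 - 6 \left(\left(c + 33\right) + \left(5 + c - 2\right)\right) = 24 - 6 \left(\left(33 + c\right) + \left(3 + c\right)\right) = 24 - 6 \left(36 + 2 c\right) = 24 - \left(216 + 12 c\right) = -192 - 12 c$)
$-30020 - l{\left(-39,\left(-6 - 1\right)^{2} \right)} = -30020 - \left(-192 - 12 \left(-6 - 1\right)^{2}\right) = -30020 - \left(-192 - 12 \left(-7\right)^{2}\right) = -30020 - \left(-192 - 588\right) = -30020 - -780 = -30020 + 780 = -29240$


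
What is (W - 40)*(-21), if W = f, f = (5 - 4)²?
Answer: 819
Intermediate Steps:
f = 1 (f = 1² = 1)
W = 1
(W - 40)*(-21) = (1 - 40)*(-21) = -39*(-21) = 819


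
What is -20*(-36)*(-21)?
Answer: -15120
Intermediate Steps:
-20*(-36)*(-21) = 720*(-21) = -15120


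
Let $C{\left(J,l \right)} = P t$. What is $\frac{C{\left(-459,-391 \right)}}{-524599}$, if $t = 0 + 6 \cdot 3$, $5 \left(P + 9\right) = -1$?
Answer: $\frac{828}{2622995} \approx 0.00031567$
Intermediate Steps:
$P = - \frac{46}{5}$ ($P = -9 + \frac{1}{5} \left(-1\right) = -9 - \frac{1}{5} = - \frac{46}{5} \approx -9.2$)
$t = 18$ ($t = 0 + 18 = 18$)
$C{\left(J,l \right)} = - \frac{828}{5}$ ($C{\left(J,l \right)} = \left(- \frac{46}{5}\right) 18 = - \frac{828}{5}$)
$\frac{C{\left(-459,-391 \right)}}{-524599} = - \frac{828}{5 \left(-524599\right)} = \left(- \frac{828}{5}\right) \left(- \frac{1}{524599}\right) = \frac{828}{2622995}$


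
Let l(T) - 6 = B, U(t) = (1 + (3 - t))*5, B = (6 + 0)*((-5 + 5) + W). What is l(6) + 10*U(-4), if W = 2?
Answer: 418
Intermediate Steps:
B = 12 (B = (6 + 0)*((-5 + 5) + 2) = 6*(0 + 2) = 6*2 = 12)
U(t) = 20 - 5*t (U(t) = (4 - t)*5 = 20 - 5*t)
l(T) = 18 (l(T) = 6 + 12 = 18)
l(6) + 10*U(-4) = 18 + 10*(20 - 5*(-4)) = 18 + 10*(20 + 20) = 18 + 10*40 = 18 + 400 = 418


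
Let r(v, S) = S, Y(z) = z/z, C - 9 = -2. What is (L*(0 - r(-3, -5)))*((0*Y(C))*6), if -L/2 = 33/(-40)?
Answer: 0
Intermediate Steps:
C = 7 (C = 9 - 2 = 7)
Y(z) = 1
L = 33/20 (L = -66/(-40) = -66*(-1)/40 = -2*(-33/40) = 33/20 ≈ 1.6500)
(L*(0 - r(-3, -5)))*((0*Y(C))*6) = (33*(0 - 1*(-5))/20)*((0*1)*6) = (33*(0 + 5)/20)*(0*6) = ((33/20)*5)*0 = (33/4)*0 = 0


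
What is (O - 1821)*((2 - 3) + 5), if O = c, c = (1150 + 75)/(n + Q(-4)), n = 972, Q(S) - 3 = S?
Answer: -7067864/971 ≈ -7279.0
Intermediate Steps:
Q(S) = 3 + S
c = 1225/971 (c = (1150 + 75)/(972 + (3 - 4)) = 1225/(972 - 1) = 1225/971 ≈ 1.2616)
O = 1225/971 ≈ 1.2616
(O - 1821)*((2 - 3) + 5) = (1225/971 - 1821)*((2 - 3) + 5) = -1766966*(-1 + 5)/971 = -1766966/971*4 = -7067864/971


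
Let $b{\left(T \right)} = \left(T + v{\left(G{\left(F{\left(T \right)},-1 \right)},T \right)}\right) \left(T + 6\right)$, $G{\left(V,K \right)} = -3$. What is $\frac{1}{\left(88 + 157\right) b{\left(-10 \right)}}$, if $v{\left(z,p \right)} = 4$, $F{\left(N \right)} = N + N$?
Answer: $\frac{1}{5880} \approx 0.00017007$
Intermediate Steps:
$F{\left(N \right)} = 2 N$
$b{\left(T \right)} = \left(4 + T\right) \left(6 + T\right)$ ($b{\left(T \right)} = \left(T + 4\right) \left(T + 6\right) = \left(4 + T\right) \left(6 + T\right)$)
$\frac{1}{\left(88 + 157\right) b{\left(-10 \right)}} = \frac{1}{\left(88 + 157\right) \left(24 + \left(-10\right)^{2} + 10 \left(-10\right)\right)} = \frac{1}{245 \left(24 + 100 - 100\right)} = \frac{1}{245 \cdot 24} = \frac{1}{5880}$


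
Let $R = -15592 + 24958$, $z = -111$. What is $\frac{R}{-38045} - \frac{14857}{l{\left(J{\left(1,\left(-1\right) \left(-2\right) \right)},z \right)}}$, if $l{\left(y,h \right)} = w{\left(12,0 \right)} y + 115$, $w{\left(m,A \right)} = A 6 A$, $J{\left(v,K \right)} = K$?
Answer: $- \frac{16180333}{125005} \approx -129.44$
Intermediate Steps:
$R = 9366$
$w{\left(m,A \right)} = 6 A^{2}$ ($w{\left(m,A \right)} = 6 A A = 6 A^{2}$)
$l{\left(y,h \right)} = 115$ ($l{\left(y,h \right)} = 6 \cdot 0^{2} y + 115 = 6 \cdot 0 y + 115 = 0 y + 115 = 0 + 115 = 115$)
$\frac{R}{-38045} - \frac{14857}{l{\left(J{\left(1,\left(-1\right) \left(-2\right) \right)},z \right)}} = \frac{9366}{-38045} - \frac{14857}{115} = 9366 \left(- \frac{1}{38045}\right) - \frac{14857}{115} = - \frac{1338}{5435} - \frac{14857}{115} = - \frac{16180333}{125005}$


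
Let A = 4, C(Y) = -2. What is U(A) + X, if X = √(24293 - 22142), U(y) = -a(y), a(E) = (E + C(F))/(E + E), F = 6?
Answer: -¼ + 3*√239 ≈ 46.129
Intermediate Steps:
a(E) = (-2 + E)/(2*E) (a(E) = (E - 2)/(E + E) = (-2 + E)/((2*E)) = (-2 + E)*(1/(2*E)) = (-2 + E)/(2*E))
U(y) = -(-2 + y)/(2*y)
X = 3*√239 (X = √2151 = 3*√239 ≈ 46.379)
U(A) + X = (½)*(2 - 1*4)/4 + 3*√239 = (½)*(¼)*(2 - 4) + 3*√239 = (½)*(¼)*(-2) + 3*√239 = -¼ + 3*√239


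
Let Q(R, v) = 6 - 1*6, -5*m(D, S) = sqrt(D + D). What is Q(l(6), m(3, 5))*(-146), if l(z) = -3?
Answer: 0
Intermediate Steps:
m(D, S) = -sqrt(2)*sqrt(D)/5 (m(D, S) = -sqrt(D + D)/5 = -sqrt(2)*sqrt(D)/5)
Q(R, v) = 0 (Q(R, v) = 6 - 6 = 0)
Q(l(6), m(3, 5))*(-146) = 0*(-146) = 0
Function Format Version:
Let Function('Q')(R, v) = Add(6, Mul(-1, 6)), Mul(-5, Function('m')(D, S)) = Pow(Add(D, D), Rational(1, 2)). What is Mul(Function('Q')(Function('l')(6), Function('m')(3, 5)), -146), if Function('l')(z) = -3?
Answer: 0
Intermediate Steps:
Function('m')(D, S) = Mul(Rational(-1, 5), Pow(2, Rational(1, 2)), Pow(D, Rational(1, 2))) (Function('m')(D, S) = Mul(Rational(-1, 5), Pow(Add(D, D), Rational(1, 2))) = Mul(Rational(-1, 5), Pow(Mul(2, D), Rational(1, 2))) = Mul(Rational(-1, 5), Mul(Pow(2, Rational(1, 2)), Pow(D, Rational(1, 2)))) = Mul(Rational(-1, 5), Pow(2, Rational(1, 2)), Pow(D, Rational(1, 2))))
Function('Q')(R, v) = 0 (Function('Q')(R, v) = Add(6, -6) = 0)
Mul(Function('Q')(Function('l')(6), Function('m')(3, 5)), -146) = Mul(0, -146) = 0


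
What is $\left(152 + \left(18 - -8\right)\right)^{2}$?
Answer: $31684$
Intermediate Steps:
$\left(152 + \left(18 - -8\right)\right)^{2} = \left(152 + \left(18 + 8\right)\right)^{2} = \left(152 + 26\right)^{2} = 178^{2} = 31684$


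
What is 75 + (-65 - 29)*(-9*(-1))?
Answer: -771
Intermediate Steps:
75 + (-65 - 29)*(-9*(-1)) = 75 - 94*9 = 75 - 846 = -771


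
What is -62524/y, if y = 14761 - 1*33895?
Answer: 31262/9567 ≈ 3.2677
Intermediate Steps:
y = -19134 (y = 14761 - 33895 = -19134)
-62524/y = -62524/(-19134) = -62524*(-1/19134) = 31262/9567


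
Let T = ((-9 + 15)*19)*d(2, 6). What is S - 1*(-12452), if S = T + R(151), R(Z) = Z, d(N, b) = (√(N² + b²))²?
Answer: 17163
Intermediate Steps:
d(N, b) = N² + b²
T = 4560 (T = ((-9 + 15)*19)*(2² + 6²) = (6*19)*(4 + 36) = 114*40 = 4560)
S = 4711 (S = 4560 + 151 = 4711)
S - 1*(-12452) = 4711 - 1*(-12452) = 4711 + 12452 = 17163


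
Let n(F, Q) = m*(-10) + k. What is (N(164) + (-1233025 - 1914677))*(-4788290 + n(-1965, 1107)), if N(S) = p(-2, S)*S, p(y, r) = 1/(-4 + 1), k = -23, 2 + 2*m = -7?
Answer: 45216907556360/3 ≈ 1.5072e+13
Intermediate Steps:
m = -9/2 (m = -1 + (1/2)*(-7) = -1 - 7/2 = -9/2 ≈ -4.5000)
p(y, r) = -1/3 (p(y, r) = 1/(-3) = -1/3)
n(F, Q) = 22 (n(F, Q) = -9/2*(-10) - 23 = 45 - 23 = 22)
N(S) = -S/3
(N(164) + (-1233025 - 1914677))*(-4788290 + n(-1965, 1107)) = (-1/3*164 + (-1233025 - 1914677))*(-4788290 + 22) = (-164/3 - 3147702)*(-4788268) = -9443270/3*(-4788268) = 45216907556360/3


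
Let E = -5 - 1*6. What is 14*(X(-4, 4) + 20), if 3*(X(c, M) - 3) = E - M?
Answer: 252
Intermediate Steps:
E = -11 (E = -5 - 6 = -11)
X(c, M) = -⅔ - M/3 (X(c, M) = 3 + (-11 - M)/3 = 3 + (-11/3 - M/3) = -⅔ - M/3)
14*(X(-4, 4) + 20) = 14*((-⅔ - ⅓*4) + 20) = 14*((-⅔ - 4/3) + 20) = 14*(-2 + 20) = 14*18 = 252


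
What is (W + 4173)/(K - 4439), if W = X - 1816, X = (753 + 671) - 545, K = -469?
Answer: -809/1227 ≈ -0.65933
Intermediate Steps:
X = 879 (X = 1424 - 545 = 879)
W = -937 (W = 879 - 1816 = -937)
(W + 4173)/(K - 4439) = (-937 + 4173)/(-469 - 4439) = 3236/(-4908) = 3236*(-1/4908) = -809/1227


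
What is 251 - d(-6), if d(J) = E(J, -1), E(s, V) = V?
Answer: 252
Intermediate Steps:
d(J) = -1
251 - d(-6) = 251 - 1*(-1) = 251 + 1 = 252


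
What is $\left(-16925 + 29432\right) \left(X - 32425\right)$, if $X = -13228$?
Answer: $-570982071$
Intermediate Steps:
$\left(-16925 + 29432\right) \left(X - 32425\right) = \left(-16925 + 29432\right) \left(-13228 - 32425\right) = 12507 \left(-45653\right) = -570982071$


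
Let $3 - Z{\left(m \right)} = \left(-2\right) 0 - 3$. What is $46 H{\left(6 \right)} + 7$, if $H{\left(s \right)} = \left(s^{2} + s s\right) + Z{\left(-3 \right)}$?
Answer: $3595$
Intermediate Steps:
$Z{\left(m \right)} = 6$ ($Z{\left(m \right)} = 3 - \left(\left(-2\right) 0 - 3\right) = 3 - \left(0 - 3\right) = 3 - -3 = 3 + 3 = 6$)
$H{\left(s \right)} = 6 + 2 s^{2}$ ($H{\left(s \right)} = \left(s^{2} + s s\right) + 6 = \left(s^{2} + s^{2}\right) + 6 = 2 s^{2} + 6 = 6 + 2 s^{2}$)
$46 H{\left(6 \right)} + 7 = 46 \left(6 + 2 \cdot 6^{2}\right) + 7 = 46 \left(6 + 2 \cdot 36\right) + 7 = 46 \left(6 + 72\right) + 7 = 46 \cdot 78 + 7 = 3588 + 7 = 3595$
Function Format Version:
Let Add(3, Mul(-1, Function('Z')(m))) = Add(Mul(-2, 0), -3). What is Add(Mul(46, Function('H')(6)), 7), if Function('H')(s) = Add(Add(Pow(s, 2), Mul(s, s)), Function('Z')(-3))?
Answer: 3595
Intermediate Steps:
Function('Z')(m) = 6 (Function('Z')(m) = Add(3, Mul(-1, Add(Mul(-2, 0), -3))) = Add(3, Mul(-1, Add(0, -3))) = Add(3, Mul(-1, -3)) = Add(3, 3) = 6)
Function('H')(s) = Add(6, Mul(2, Pow(s, 2))) (Function('H')(s) = Add(Add(Pow(s, 2), Mul(s, s)), 6) = Add(Add(Pow(s, 2), Pow(s, 2)), 6) = Add(Mul(2, Pow(s, 2)), 6) = Add(6, Mul(2, Pow(s, 2))))
Add(Mul(46, Function('H')(6)), 7) = Add(Mul(46, Add(6, Mul(2, Pow(6, 2)))), 7) = Add(Mul(46, Add(6, Mul(2, 36))), 7) = Add(Mul(46, Add(6, 72)), 7) = Add(Mul(46, 78), 7) = Add(3588, 7) = 3595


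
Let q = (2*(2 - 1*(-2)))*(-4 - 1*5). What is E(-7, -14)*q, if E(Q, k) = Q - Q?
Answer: 0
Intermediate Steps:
E(Q, k) = 0
q = -72 (q = (2*(2 + 2))*(-4 - 5) = (2*4)*(-9) = 8*(-9) = -72)
E(-7, -14)*q = 0*(-72) = 0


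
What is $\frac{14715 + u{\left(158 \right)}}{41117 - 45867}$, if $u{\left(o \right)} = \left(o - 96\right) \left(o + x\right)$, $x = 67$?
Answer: $- \frac{5733}{950} \approx -6.0347$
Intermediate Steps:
$u{\left(o \right)} = \left(-96 + o\right) \left(67 + o\right)$ ($u{\left(o \right)} = \left(o - 96\right) \left(o + 67\right) = \left(-96 + o\right) \left(67 + o\right)$)
$\frac{14715 + u{\left(158 \right)}}{41117 - 45867} = \frac{14715 - \left(11014 - 24964\right)}{41117 - 45867} = \frac{14715 - -13950}{-4750} = \left(14715 + 13950\right) \left(- \frac{1}{4750}\right) = 28665 \left(- \frac{1}{4750}\right) = - \frac{5733}{950}$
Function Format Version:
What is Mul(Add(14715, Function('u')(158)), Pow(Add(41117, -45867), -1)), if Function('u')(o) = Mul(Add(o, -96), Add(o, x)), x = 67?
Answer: Rational(-5733, 950) ≈ -6.0347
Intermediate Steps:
Function('u')(o) = Mul(Add(-96, o), Add(67, o)) (Function('u')(o) = Mul(Add(o, -96), Add(o, 67)) = Mul(Add(-96, o), Add(67, o)))
Mul(Add(14715, Function('u')(158)), Pow(Add(41117, -45867), -1)) = Mul(Add(14715, Add(-6432, Pow(158, 2), Mul(-29, 158))), Pow(Add(41117, -45867), -1)) = Mul(Add(14715, Add(-6432, 24964, -4582)), Pow(-4750, -1)) = Mul(Add(14715, 13950), Rational(-1, 4750)) = Mul(28665, Rational(-1, 4750)) = Rational(-5733, 950)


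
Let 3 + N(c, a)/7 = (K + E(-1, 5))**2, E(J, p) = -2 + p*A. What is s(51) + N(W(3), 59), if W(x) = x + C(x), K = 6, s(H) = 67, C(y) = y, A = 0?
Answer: 158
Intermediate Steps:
E(J, p) = -2 (E(J, p) = -2 + p*0 = -2 + 0 = -2)
W(x) = 2*x (W(x) = x + x = 2*x)
N(c, a) = 91 (N(c, a) = -21 + 7*(6 - 2)**2 = -21 + 7*4**2 = -21 + 7*16 = -21 + 112 = 91)
s(51) + N(W(3), 59) = 67 + 91 = 158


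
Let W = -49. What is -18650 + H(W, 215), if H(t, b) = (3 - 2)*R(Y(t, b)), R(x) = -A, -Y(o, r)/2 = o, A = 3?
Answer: -18653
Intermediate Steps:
Y(o, r) = -2*o
R(x) = -3 (R(x) = -1*3 = -3)
H(t, b) = -3 (H(t, b) = (3 - 2)*(-3) = 1*(-3) = -3)
-18650 + H(W, 215) = -18650 - 3 = -18653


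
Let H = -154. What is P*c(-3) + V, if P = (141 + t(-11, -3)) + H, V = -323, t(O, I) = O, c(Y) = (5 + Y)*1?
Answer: -371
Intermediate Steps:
c(Y) = 5 + Y
P = -24 (P = (141 - 11) - 154 = 130 - 154 = -24)
P*c(-3) + V = -24*(5 - 3) - 323 = -24*2 - 323 = -48 - 323 = -371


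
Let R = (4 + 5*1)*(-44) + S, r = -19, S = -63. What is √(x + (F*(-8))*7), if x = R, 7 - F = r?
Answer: I*√1915 ≈ 43.761*I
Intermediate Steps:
F = 26 (F = 7 - 1*(-19) = 7 + 19 = 26)
R = -459 (R = (4 + 5*1)*(-44) - 63 = (4 + 5)*(-44) - 63 = 9*(-44) - 63 = -396 - 63 = -459)
x = -459
√(x + (F*(-8))*7) = √(-459 + (26*(-8))*7) = √(-459 - 208*7) = √(-459 - 1456) = √(-1915) = I*√1915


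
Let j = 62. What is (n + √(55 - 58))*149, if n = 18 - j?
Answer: -6556 + 149*I*√3 ≈ -6556.0 + 258.08*I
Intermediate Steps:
n = -44 (n = 18 - 1*62 = 18 - 62 = -44)
(n + √(55 - 58))*149 = (-44 + √(55 - 58))*149 = (-44 + √(-3))*149 = (-44 + I*√3)*149 = -6556 + 149*I*√3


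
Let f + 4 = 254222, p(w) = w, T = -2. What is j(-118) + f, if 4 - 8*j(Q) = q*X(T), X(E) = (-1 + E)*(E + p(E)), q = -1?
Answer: 254220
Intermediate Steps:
f = 254218 (f = -4 + 254222 = 254218)
X(E) = 2*E*(-1 + E) (X(E) = (-1 + E)*(E + E) = (-1 + E)*(2*E) = 2*E*(-1 + E))
j(Q) = 2 (j(Q) = 1/2 - (-1)*2*(-2)*(-1 - 2)/8 = 1/2 - (-1)*2*(-2)*(-3)/8 = 1/2 - (-1)*12/8 = 1/2 - 1/8*(-12) = 1/2 + 3/2 = 2)
j(-118) + f = 2 + 254218 = 254220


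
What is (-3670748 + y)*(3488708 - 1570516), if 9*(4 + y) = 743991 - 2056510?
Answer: -65888527529104/9 ≈ -7.3209e+12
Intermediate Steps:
y = -1312555/9 (y = -4 + (743991 - 2056510)/9 = -4 + (1/9)*(-1312519) = -4 - 1312519/9 = -1312555/9 ≈ -1.4584e+5)
(-3670748 + y)*(3488708 - 1570516) = (-3670748 - 1312555/9)*(3488708 - 1570516) = -34349287/9*1918192 = -65888527529104/9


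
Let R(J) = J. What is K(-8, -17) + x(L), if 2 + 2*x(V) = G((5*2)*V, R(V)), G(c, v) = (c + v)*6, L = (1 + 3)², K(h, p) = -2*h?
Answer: 543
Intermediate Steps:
L = 16 (L = 4² = 16)
G(c, v) = 6*c + 6*v
x(V) = -1 + 33*V (x(V) = -1 + (6*((5*2)*V) + 6*V)/2 = -1 + (6*(10*V) + 6*V)/2 = -1 + (60*V + 6*V)/2 = -1 + (66*V)/2 = -1 + 33*V)
K(-8, -17) + x(L) = -2*(-8) + (-1 + 33*16) = 16 + (-1 + 528) = 16 + 527 = 543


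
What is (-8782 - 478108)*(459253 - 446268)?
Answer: -6322266650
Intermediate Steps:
(-8782 - 478108)*(459253 - 446268) = -486890*12985 = -6322266650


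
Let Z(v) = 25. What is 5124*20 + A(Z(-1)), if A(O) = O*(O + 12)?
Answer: 103405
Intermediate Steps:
A(O) = O*(12 + O)
5124*20 + A(Z(-1)) = 5124*20 + 25*(12 + 25) = 102480 + 25*37 = 102480 + 925 = 103405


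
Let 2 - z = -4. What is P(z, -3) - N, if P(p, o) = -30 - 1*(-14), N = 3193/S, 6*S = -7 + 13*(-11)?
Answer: 2793/25 ≈ 111.72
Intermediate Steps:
z = 6 (z = 2 - 1*(-4) = 2 + 4 = 6)
S = -25 (S = (-7 + 13*(-11))/6 = (-7 - 143)/6 = (1/6)*(-150) = -25)
N = -3193/25 (N = 3193/(-25) = 3193*(-1/25) = -3193/25 ≈ -127.72)
P(p, o) = -16 (P(p, o) = -30 + 14 = -16)
P(z, -3) - N = -16 - 1*(-3193/25) = -16 + 3193/25 = 2793/25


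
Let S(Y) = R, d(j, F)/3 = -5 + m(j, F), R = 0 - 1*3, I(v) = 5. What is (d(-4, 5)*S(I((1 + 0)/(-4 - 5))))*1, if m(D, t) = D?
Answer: 81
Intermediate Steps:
R = -3 (R = 0 - 3 = -3)
d(j, F) = -15 + 3*j (d(j, F) = 3*(-5 + j) = -15 + 3*j)
S(Y) = -3
(d(-4, 5)*S(I((1 + 0)/(-4 - 5))))*1 = ((-15 + 3*(-4))*(-3))*1 = ((-15 - 12)*(-3))*1 = -27*(-3)*1 = 81*1 = 81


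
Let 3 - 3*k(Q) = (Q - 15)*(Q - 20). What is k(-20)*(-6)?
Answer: 2794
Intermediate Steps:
k(Q) = 1 - (-20 + Q)*(-15 + Q)/3 (k(Q) = 1 - (Q - 15)*(Q - 20)/3 = 1 - (-15 + Q)*(-20 + Q)/3 = 1 - (-20 + Q)*(-15 + Q)/3)
k(-20)*(-6) = (-99 - 1/3*(-20)**2 + (35/3)*(-20))*(-6) = (-99 - 1/3*400 - 700/3)*(-6) = (-99 - 400/3 - 700/3)*(-6) = -1397/3*(-6) = 2794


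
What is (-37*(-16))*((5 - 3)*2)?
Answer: 2368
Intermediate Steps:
(-37*(-16))*((5 - 3)*2) = 592*(2*2) = 592*4 = 2368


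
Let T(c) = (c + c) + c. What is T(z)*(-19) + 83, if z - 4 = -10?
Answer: 425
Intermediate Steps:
z = -6 (z = 4 - 10 = -6)
T(c) = 3*c (T(c) = 2*c + c = 3*c)
T(z)*(-19) + 83 = (3*(-6))*(-19) + 83 = -18*(-19) + 83 = 342 + 83 = 425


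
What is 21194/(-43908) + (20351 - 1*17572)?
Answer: 60999569/21954 ≈ 2778.5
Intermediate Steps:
21194/(-43908) + (20351 - 1*17572) = 21194*(-1/43908) + (20351 - 17572) = -10597/21954 + 2779 = 60999569/21954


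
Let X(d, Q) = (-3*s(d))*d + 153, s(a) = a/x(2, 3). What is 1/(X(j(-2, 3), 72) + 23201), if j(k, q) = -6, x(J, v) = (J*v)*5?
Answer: 5/116752 ≈ 4.2826e-5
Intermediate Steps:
x(J, v) = 5*J*v
s(a) = a/30 (s(a) = a/((5*2*3)) = a/30)
X(d, Q) = 153 - d²/10 (X(d, Q) = (-d/10)*d + 153 = -d²/10 + 153 = 153 - d²/10)
1/(X(j(-2, 3), 72) + 23201) = 1/((153 - ⅒*(-6)²) + 23201) = 1/((153 - ⅒*36) + 23201) = 1/((153 - 18/5) + 23201) = 1/(747/5 + 23201) = 1/(116752/5) = 5/116752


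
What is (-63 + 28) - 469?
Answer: -504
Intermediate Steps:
(-63 + 28) - 469 = -35 - 469 = -504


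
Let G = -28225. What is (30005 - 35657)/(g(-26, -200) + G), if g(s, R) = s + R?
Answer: 5652/28451 ≈ 0.19866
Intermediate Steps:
g(s, R) = R + s
(30005 - 35657)/(g(-26, -200) + G) = (30005 - 35657)/((-200 - 26) - 28225) = -5652/(-226 - 28225) = -5652/(-28451) = -5652*(-1/28451) = 5652/28451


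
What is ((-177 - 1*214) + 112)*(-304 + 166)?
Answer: 38502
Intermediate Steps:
((-177 - 1*214) + 112)*(-304 + 166) = ((-177 - 214) + 112)*(-138) = (-391 + 112)*(-138) = -279*(-138) = 38502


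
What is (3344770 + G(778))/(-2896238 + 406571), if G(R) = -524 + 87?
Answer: -3344333/2489667 ≈ -1.3433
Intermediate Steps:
G(R) = -437
(3344770 + G(778))/(-2896238 + 406571) = (3344770 - 437)/(-2896238 + 406571) = 3344333/(-2489667) = 3344333*(-1/2489667) = -3344333/2489667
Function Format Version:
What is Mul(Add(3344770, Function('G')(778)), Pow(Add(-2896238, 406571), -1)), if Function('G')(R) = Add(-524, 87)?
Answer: Rational(-3344333, 2489667) ≈ -1.3433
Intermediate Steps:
Function('G')(R) = -437
Mul(Add(3344770, Function('G')(778)), Pow(Add(-2896238, 406571), -1)) = Mul(Add(3344770, -437), Pow(Add(-2896238, 406571), -1)) = Mul(3344333, Pow(-2489667, -1)) = Mul(3344333, Rational(-1, 2489667)) = Rational(-3344333, 2489667)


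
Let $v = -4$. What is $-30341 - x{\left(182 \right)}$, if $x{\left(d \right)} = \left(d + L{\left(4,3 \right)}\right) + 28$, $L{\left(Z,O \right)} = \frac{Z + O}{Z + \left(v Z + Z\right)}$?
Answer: $- \frac{244401}{8} \approx -30550.0$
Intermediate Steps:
$L{\left(Z,O \right)} = - \frac{O + Z}{2 Z}$ ($L{\left(Z,O \right)} = \frac{Z + O}{Z + \left(- 4 Z + Z\right)} = \frac{O + Z}{Z - 3 Z} = \frac{O + Z}{\left(-2\right) Z} = \left(O + Z\right) \left(- \frac{1}{2 Z}\right) = - \frac{O + Z}{2 Z}$)
$x{\left(d \right)} = \frac{217}{8} + d$ ($x{\left(d \right)} = \left(d + \frac{\left(-1\right) 3 - 4}{2 \cdot 4}\right) + 28 = \left(d + \frac{1}{2} \cdot \frac{1}{4} \left(-3 - 4\right)\right) + 28 = \left(d + \frac{1}{2} \cdot \frac{1}{4} \left(-7\right)\right) + 28 = \left(d - \frac{7}{8}\right) + 28 = \left(- \frac{7}{8} + d\right) + 28 = \frac{217}{8} + d$)
$-30341 - x{\left(182 \right)} = -30341 - \left(\frac{217}{8} + 182\right) = -30341 - \frac{1673}{8} = - \frac{244401}{8}$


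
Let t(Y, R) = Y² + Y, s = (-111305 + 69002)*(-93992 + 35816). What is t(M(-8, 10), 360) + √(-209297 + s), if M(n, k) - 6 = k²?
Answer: 11342 + √2460810031 ≈ 60949.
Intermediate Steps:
M(n, k) = 6 + k²
s = 2461019328 (s = -42303*(-58176) = 2461019328)
t(Y, R) = Y + Y²
t(M(-8, 10), 360) + √(-209297 + s) = (6 + 10²)*(1 + (6 + 10²)) + √(-209297 + 2461019328) = (6 + 100)*(1 + (6 + 100)) + √2460810031 = 106*(1 + 106) + √2460810031 = 106*107 + √2460810031 = 11342 + √2460810031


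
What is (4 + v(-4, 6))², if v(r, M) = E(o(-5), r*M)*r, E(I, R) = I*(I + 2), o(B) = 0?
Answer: 16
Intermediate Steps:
E(I, R) = I*(2 + I)
v(r, M) = 0 (v(r, M) = (0*(2 + 0))*r = (0*2)*r = 0*r = 0)
(4 + v(-4, 6))² = (4 + 0)² = 4² = 16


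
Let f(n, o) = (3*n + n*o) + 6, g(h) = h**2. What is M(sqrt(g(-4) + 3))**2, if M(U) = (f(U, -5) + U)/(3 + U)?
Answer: (6 - sqrt(19))**2/(3 + sqrt(19))**2 ≈ 0.049733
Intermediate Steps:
f(n, o) = 6 + 3*n + n*o
M(U) = (6 - U)/(3 + U) (M(U) = ((6 + 3*U + U*(-5)) + U)/(3 + U) = ((6 + 3*U - 5*U) + U)/(3 + U) = ((6 - 2*U) + U)/(3 + U) = (6 - U)/(3 + U))
M(sqrt(g(-4) + 3))**2 = ((6 - sqrt((-4)**2 + 3))/(3 + sqrt((-4)**2 + 3)))**2 = ((6 - sqrt(16 + 3))/(3 + sqrt(16 + 3)))**2 = ((6 - sqrt(19))/(3 + sqrt(19)))**2 = (6 - sqrt(19))**2/(3 + sqrt(19))**2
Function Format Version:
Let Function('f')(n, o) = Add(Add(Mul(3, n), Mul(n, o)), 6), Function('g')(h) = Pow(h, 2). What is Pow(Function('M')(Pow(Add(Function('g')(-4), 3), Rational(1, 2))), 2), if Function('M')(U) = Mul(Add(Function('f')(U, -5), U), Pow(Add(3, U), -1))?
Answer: Mul(Pow(Add(3, Pow(19, Rational(1, 2))), -2), Pow(Add(6, Mul(-1, Pow(19, Rational(1, 2)))), 2)) ≈ 0.049733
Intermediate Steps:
Function('f')(n, o) = Add(6, Mul(3, n), Mul(n, o))
Function('M')(U) = Mul(Pow(Add(3, U), -1), Add(6, Mul(-1, U))) (Function('M')(U) = Mul(Add(Add(6, Mul(3, U), Mul(U, -5)), U), Pow(Add(3, U), -1)) = Mul(Add(Add(6, Mul(3, U), Mul(-5, U)), U), Pow(Add(3, U), -1)) = Mul(Add(Add(6, Mul(-2, U)), U), Pow(Add(3, U), -1)) = Mul(Add(6, Mul(-1, U)), Pow(Add(3, U), -1)) = Mul(Pow(Add(3, U), -1), Add(6, Mul(-1, U))))
Pow(Function('M')(Pow(Add(Function('g')(-4), 3), Rational(1, 2))), 2) = Pow(Mul(Pow(Add(3, Pow(Add(Pow(-4, 2), 3), Rational(1, 2))), -1), Add(6, Mul(-1, Pow(Add(Pow(-4, 2), 3), Rational(1, 2))))), 2) = Pow(Mul(Pow(Add(3, Pow(Add(16, 3), Rational(1, 2))), -1), Add(6, Mul(-1, Pow(Add(16, 3), Rational(1, 2))))), 2) = Pow(Mul(Pow(Add(3, Pow(19, Rational(1, 2))), -1), Add(6, Mul(-1, Pow(19, Rational(1, 2))))), 2) = Mul(Pow(Add(3, Pow(19, Rational(1, 2))), -2), Pow(Add(6, Mul(-1, Pow(19, Rational(1, 2)))), 2))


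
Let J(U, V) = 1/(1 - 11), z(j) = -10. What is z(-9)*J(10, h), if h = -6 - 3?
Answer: 1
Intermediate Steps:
h = -9
J(U, V) = -⅒ (J(U, V) = 1/(-10) = -⅒)
z(-9)*J(10, h) = -10*(-⅒) = 1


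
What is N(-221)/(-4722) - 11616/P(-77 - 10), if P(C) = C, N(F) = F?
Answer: 18289993/136938 ≈ 133.56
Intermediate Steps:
N(-221)/(-4722) - 11616/P(-77 - 10) = -221/(-4722) - 11616/(-77 - 10) = -221*(-1/4722) - 11616/(-87) = 221/4722 - 11616*(-1/87) = 221/4722 + 3872/29 = 18289993/136938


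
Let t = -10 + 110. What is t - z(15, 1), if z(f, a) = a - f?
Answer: 114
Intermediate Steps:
t = 100
t - z(15, 1) = 100 - (1 - 1*15) = 100 - (1 - 15) = 100 - 1*(-14) = 100 + 14 = 114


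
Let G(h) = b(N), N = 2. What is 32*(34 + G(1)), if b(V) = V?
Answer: 1152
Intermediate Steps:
G(h) = 2
32*(34 + G(1)) = 32*(34 + 2) = 32*36 = 1152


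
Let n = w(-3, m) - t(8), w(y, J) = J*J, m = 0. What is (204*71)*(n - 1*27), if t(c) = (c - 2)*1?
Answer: -477972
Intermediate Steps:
t(c) = -2 + c (t(c) = (-2 + c)*1 = -2 + c)
w(y, J) = J**2
n = -6 (n = 0**2 - (-2 + 8) = 0 - 1*6 = 0 - 6 = -6)
(204*71)*(n - 1*27) = (204*71)*(-6 - 1*27) = 14484*(-6 - 27) = 14484*(-33) = -477972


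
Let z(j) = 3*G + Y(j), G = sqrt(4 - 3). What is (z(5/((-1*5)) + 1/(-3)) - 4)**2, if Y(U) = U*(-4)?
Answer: 169/9 ≈ 18.778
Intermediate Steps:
Y(U) = -4*U
G = 1 (G = sqrt(1) = 1)
z(j) = 3 - 4*j (z(j) = 3*1 - 4*j = 3 - 4*j)
(z(5/((-1*5)) + 1/(-3)) - 4)**2 = ((3 - 4*(5/((-1*5)) + 1/(-3))) - 4)**2 = ((3 - 4*(5/(-5) + 1*(-1/3))) - 4)**2 = ((3 - 4*(5*(-1/5) - 1/3)) - 4)**2 = ((3 - 4*(-1 - 1/3)) - 4)**2 = ((3 - 4*(-4/3)) - 4)**2 = ((3 + 16/3) - 4)**2 = (25/3 - 4)**2 = (13/3)**2 = 169/9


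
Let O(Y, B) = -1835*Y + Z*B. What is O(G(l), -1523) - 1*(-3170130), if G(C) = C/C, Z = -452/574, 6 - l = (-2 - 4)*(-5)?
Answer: 909644863/287 ≈ 3.1695e+6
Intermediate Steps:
l = -24 (l = 6 - (-2 - 4)*(-5) = 6 - (-6)*(-5) = 6 - 1*30 = 6 - 30 = -24)
Z = -226/287 (Z = -452*1/574 = -226/287 ≈ -0.78746)
G(C) = 1
O(Y, B) = -1835*Y - 226*B/287
O(G(l), -1523) - 1*(-3170130) = (-1835*1 - 226/287*(-1523)) - 1*(-3170130) = (-1835 + 344198/287) + 3170130 = -182447/287 + 3170130 = 909644863/287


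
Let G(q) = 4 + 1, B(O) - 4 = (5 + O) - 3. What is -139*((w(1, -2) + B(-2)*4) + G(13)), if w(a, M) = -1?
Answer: -2780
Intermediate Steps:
B(O) = 6 + O (B(O) = 4 + ((5 + O) - 3) = 4 + (2 + O) = 6 + O)
G(q) = 5
-139*((w(1, -2) + B(-2)*4) + G(13)) = -139*((-1 + (6 - 2)*4) + 5) = -139*((-1 + 4*4) + 5) = -139*((-1 + 16) + 5) = -139*(15 + 5) = -139*20 = -2780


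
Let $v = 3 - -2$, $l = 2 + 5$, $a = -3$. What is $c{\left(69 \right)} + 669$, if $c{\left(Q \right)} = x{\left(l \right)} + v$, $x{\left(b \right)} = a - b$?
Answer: $664$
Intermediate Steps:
$l = 7$
$x{\left(b \right)} = -3 - b$
$v = 5$ ($v = 3 + 2 = 5$)
$c{\left(Q \right)} = -5$ ($c{\left(Q \right)} = \left(-3 - 7\right) + 5 = -10 + 5 = -5$)
$c{\left(69 \right)} + 669 = -5 + 669 = 664$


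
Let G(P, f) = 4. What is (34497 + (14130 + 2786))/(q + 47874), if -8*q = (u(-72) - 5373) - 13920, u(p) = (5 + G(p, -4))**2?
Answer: 102826/100551 ≈ 1.0226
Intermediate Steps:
u(p) = 81 (u(p) = (5 + 4)**2 = 9**2 = 81)
q = 4803/2 (q = -((81 - 5373) - 13920)/8 = -(-5292 - 13920)/8 = -1/8*(-19212) = 4803/2 ≈ 2401.5)
(34497 + (14130 + 2786))/(q + 47874) = (34497 + (14130 + 2786))/(4803/2 + 47874) = (34497 + 16916)/(100551/2) = 51413*(2/100551) = 102826/100551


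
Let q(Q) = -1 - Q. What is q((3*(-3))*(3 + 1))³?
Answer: 42875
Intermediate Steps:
q((3*(-3))*(3 + 1))³ = (-1 - 3*(-3)*(3 + 1))³ = (-1 - (-9)*4)³ = (-1 - 1*(-36))³ = (-1 + 36)³ = 35³ = 42875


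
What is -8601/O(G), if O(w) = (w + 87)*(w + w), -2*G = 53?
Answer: 17202/6413 ≈ 2.6824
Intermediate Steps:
G = -53/2 (G = -½*53 = -53/2 ≈ -26.500)
O(w) = 2*w*(87 + w) (O(w) = (87 + w)*(2*w) = 2*w*(87 + w))
-8601/O(G) = -8601*(-1/(53*(87 - 53/2))) = -8601/(2*(-53/2)*(121/2)) = -8601/(-6413/2) = -8601*(-2/6413) = 17202/6413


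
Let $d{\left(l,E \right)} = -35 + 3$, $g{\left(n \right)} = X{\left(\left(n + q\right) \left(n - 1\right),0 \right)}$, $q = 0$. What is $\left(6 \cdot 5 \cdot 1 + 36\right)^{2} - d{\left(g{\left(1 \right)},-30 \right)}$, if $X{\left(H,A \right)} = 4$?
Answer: $4388$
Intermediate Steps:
$g{\left(n \right)} = 4$
$d{\left(l,E \right)} = -32$
$\left(6 \cdot 5 \cdot 1 + 36\right)^{2} - d{\left(g{\left(1 \right)},-30 \right)} = \left(6 \cdot 5 \cdot 1 + 36\right)^{2} - -32 = \left(30 \cdot 1 + 36\right)^{2} + 32 = \left(30 + 36\right)^{2} + 32 = 66^{2} + 32 = 4356 + 32 = 4388$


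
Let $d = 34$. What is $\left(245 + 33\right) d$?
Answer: $9452$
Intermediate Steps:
$\left(245 + 33\right) d = \left(245 + 33\right) 34 = 278 \cdot 34 = 9452$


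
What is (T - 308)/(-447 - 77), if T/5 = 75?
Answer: -67/524 ≈ -0.12786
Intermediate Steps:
T = 375 (T = 5*75 = 375)
(T - 308)/(-447 - 77) = (375 - 308)/(-447 - 77) = 67/(-524) = 67*(-1/524) = -67/524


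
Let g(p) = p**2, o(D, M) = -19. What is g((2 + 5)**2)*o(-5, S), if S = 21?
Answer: -45619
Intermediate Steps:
g((2 + 5)**2)*o(-5, S) = ((2 + 5)**2)**2*(-19) = (7**2)**2*(-19) = 49**2*(-19) = 2401*(-19) = -45619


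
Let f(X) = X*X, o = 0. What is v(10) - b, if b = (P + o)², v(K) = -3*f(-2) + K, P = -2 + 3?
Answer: -3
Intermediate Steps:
f(X) = X²
P = 1
v(K) = -12 + K (v(K) = -3*(-2)² + K = -3*4 + K = -12 + K)
b = 1 (b = (1 + 0)² = 1² = 1)
v(10) - b = (-12 + 10) - 1*1 = -2 - 1 = -3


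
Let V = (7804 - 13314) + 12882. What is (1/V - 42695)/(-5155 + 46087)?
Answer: -314747539/301750704 ≈ -1.0431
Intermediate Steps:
V = 7372 (V = -5510 + 12882 = 7372)
(1/V - 42695)/(-5155 + 46087) = (1/7372 - 42695)/(-5155 + 46087) = (1/7372 - 42695)/40932 = -314747539/7372*1/40932 = -314747539/301750704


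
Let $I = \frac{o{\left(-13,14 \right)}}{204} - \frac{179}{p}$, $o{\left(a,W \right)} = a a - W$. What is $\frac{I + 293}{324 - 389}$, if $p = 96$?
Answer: $- \frac{158791}{35360} \approx -4.4907$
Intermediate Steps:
$o{\left(a,W \right)} = a^{2} - W$
$I = - \frac{601}{544}$ ($I = \frac{\left(-13\right)^{2} - 14}{204} - \frac{179}{96} = \left(169 - 14\right) \frac{1}{204} - \frac{179}{96} = 155 \cdot \frac{1}{204} - \frac{179}{96} = \frac{155}{204} - \frac{179}{96} = - \frac{601}{544} \approx -1.1048$)
$\frac{I + 293}{324 - 389} = \frac{- \frac{601}{544} + 293}{324 - 389} = \frac{158791}{544 \left(-65\right)} = \frac{158791}{544} \left(- \frac{1}{65}\right) = - \frac{158791}{35360}$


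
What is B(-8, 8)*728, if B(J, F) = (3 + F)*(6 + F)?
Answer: 112112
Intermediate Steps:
B(-8, 8)*728 = (18 + 8**2 + 9*8)*728 = (18 + 64 + 72)*728 = 154*728 = 112112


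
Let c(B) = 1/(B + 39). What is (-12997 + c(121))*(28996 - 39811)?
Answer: 4497999597/32 ≈ 1.4056e+8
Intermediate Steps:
c(B) = 1/(39 + B)
(-12997 + c(121))*(28996 - 39811) = (-12997 + 1/(39 + 121))*(28996 - 39811) = (-12997 + 1/160)*(-10815) = -2079519/160*(-10815) = 4497999597/32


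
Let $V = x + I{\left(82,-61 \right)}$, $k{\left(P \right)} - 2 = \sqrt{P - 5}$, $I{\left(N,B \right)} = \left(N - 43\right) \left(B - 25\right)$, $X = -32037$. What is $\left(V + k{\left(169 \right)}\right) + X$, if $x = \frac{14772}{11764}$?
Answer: $- \frac{104075356}{2941} + 2 \sqrt{41} \approx -35375.0$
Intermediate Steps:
$x = \frac{3693}{2941}$ ($x = 14772 \cdot \frac{1}{11764} = \frac{3693}{2941} \approx 1.2557$)
$I{\left(N,B \right)} = \left(-43 + N\right) \left(-25 + B\right)$
$k{\left(P \right)} = 2 + \sqrt{-5 + P}$ ($k{\left(P \right)} = 2 + \sqrt{P - 5} = 2 + \sqrt{-5 + P}$)
$V = - \frac{9860421}{2941}$ ($V = \frac{3693}{2941} - 3354 = - \frac{9860421}{2941} \approx -3352.7$)
$\left(V + k{\left(169 \right)}\right) + X = \left(- \frac{9860421}{2941} + \left(2 + \sqrt{-5 + 169}\right)\right) - 32037 = \left(- \frac{9860421}{2941} + \left(2 + \sqrt{164}\right)\right) - 32037 = \left(- \frac{9860421}{2941} + \left(2 + 2 \sqrt{41}\right)\right) - 32037 = \left(- \frac{9854539}{2941} + 2 \sqrt{41}\right) - 32037 = - \frac{104075356}{2941} + 2 \sqrt{41}$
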